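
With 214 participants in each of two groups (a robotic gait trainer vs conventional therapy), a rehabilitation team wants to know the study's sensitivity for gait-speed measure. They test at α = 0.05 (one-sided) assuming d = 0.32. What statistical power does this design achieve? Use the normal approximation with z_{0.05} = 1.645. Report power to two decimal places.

For two equal groups, power = Φ(d·√(n/2) − z_{α}).
d·√(n/2) = 0.32 × √(214/2) = 0.32 × 10.344 = 3.310.
z_β = 3.310 − 1.645 = 1.665.
Power = Φ(1.665) = 0.952.

power ≈ 0.95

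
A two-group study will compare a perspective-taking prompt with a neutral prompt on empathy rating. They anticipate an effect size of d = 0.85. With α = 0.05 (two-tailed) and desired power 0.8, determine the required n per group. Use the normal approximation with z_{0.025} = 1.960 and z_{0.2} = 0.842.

n = 22 per group

For two independent groups with equal n: n = 2·((z_{α/2} + z_β) / d)².
z_{α/2} + z_β = 1.960 + 0.842 = 2.802.
n = 2 × (2.802 / 0.85)² = 2 × 3.296² = 2 × 10.87 = 21.7.
Round up to the next whole participant.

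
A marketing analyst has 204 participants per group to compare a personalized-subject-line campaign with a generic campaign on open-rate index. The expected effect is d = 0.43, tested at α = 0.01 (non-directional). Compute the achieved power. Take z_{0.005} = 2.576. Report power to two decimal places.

power ≈ 0.96

For two equal groups, power = Φ(d·√(n/2) − z_{α/2}).
d·√(n/2) = 0.43 × √(204/2) = 0.43 × 10.100 = 4.343.
z_β = 4.343 − 2.576 = 1.767.
Power = Φ(1.767) = 0.961.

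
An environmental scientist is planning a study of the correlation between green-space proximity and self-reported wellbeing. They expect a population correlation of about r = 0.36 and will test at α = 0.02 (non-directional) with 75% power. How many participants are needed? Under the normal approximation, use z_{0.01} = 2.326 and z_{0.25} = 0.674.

Fisher's z: C = ½·ln((1+r)/(1−r)) = ½·ln(2.1250) = 0.3769.
n = ((z_{α/2} + z_β)/C)² + 3.
(2.326 + 0.674) / 0.3769 = 3.000 / 0.3769 = 7.960.
n = 7.960² + 3 = 63.36 + 3 = 66.4.
Round up.

n = 67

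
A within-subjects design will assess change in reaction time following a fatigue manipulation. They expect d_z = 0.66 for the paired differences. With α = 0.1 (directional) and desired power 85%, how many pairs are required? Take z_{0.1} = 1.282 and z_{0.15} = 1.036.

For a paired (one-sample on differences) test: n = ((z_{α} + z_β) / d)².
z_{α} + z_β = 1.282 + 1.036 = 2.318.
n = (2.318 / 0.66)² = 3.512² = 12.33.
Round up.

n = 13 pairs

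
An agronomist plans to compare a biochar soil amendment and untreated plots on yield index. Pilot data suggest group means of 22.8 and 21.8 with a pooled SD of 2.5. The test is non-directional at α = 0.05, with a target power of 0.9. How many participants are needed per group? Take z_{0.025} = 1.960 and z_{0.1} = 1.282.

n = 132 per group

Cohen's d = |M₁ − M₂| / SD_pooled = |22.8 − 21.8| / 2.5 = 1.0 / 2.5 = 0.400.
For two independent groups with equal n: n = 2·((z_{α/2} + z_β) / d)².
z_{α/2} + z_β = 1.960 + 1.282 = 3.242.
n = 2 × (3.242 / 0.400)² = 2 × 8.105² = 2 × 65.69 = 131.4.
Round up to the next whole participant.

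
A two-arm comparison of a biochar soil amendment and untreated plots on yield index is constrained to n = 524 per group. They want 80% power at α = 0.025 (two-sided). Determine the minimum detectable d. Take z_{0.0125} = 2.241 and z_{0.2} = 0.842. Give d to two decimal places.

For two independent groups of n = 524 each: d_min = (z_{α/2} + z_β)·√(2/n).
z-sum = 2.241 + 0.842 = 3.083.
d_min = 3.083 × √(2/524) = 3.083 × 0.0618 = 0.190.

d_min ≈ 0.19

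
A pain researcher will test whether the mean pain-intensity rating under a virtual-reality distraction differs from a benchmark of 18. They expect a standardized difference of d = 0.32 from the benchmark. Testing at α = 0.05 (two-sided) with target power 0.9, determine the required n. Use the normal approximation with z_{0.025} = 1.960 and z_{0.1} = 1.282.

n = 103

For a one-sample test: n = ((z_{α/2} + z_β) / d)².
z_{α/2} + z_β = 1.960 + 1.282 = 3.242.
n = (3.242 / 0.32)² = 10.131² = 102.64.
Round up.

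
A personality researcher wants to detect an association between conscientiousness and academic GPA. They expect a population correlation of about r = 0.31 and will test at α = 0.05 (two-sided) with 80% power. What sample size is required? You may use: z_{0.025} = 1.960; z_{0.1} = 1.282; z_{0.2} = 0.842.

Fisher's z: C = ½·ln((1+r)/(1−r)) = ½·ln(1.8986) = 0.3205.
n = ((z_{α/2} + z_β)/C)² + 3.
(1.960 + 0.842) / 0.3205 = 2.802 / 0.3205 = 8.743.
n = 8.743² + 3 = 76.43 + 3 = 79.4.
Round up.

n = 80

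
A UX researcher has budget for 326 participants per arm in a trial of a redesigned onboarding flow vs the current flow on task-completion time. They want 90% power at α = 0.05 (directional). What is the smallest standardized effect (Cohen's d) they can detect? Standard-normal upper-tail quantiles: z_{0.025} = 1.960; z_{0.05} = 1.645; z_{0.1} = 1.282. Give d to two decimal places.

d_min ≈ 0.23

For two independent groups of n = 326 each: d_min = (z_{α} + z_β)·√(2/n).
z-sum = 1.645 + 1.282 = 2.927.
d_min = 2.927 × √(2/326) = 2.927 × 0.0783 = 0.229.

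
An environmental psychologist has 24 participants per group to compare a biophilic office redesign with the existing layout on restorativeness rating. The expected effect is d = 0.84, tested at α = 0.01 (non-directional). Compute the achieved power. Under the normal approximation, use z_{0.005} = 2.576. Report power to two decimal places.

power ≈ 0.63

For two equal groups, power = Φ(d·√(n/2) − z_{α/2}).
d·√(n/2) = 0.84 × √(24/2) = 0.84 × 3.464 = 2.910.
z_β = 2.910 − 2.576 = 0.334.
Power = Φ(0.334) = 0.631.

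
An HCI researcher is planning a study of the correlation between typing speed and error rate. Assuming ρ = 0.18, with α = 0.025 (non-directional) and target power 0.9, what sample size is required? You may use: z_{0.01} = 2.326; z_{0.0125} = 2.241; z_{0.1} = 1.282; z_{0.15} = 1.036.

n = 378

Fisher's z: C = ½·ln((1+r)/(1−r)) = ½·ln(1.4390) = 0.1820.
n = ((z_{α/2} + z_β)/C)² + 3.
(2.241 + 1.282) / 0.1820 = 3.523 / 0.1820 = 19.357.
n = 19.357² + 3 = 374.70 + 3 = 377.7.
Round up.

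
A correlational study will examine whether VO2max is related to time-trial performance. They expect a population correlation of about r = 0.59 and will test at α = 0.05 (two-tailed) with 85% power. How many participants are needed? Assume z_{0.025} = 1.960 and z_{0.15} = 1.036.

n = 23

Fisher's z: C = ½·ln((1+r)/(1−r)) = ½·ln(3.8780) = 0.6777.
n = ((z_{α/2} + z_β)/C)² + 3.
(1.960 + 1.036) / 0.6777 = 2.996 / 0.6777 = 4.421.
n = 4.421² + 3 = 19.54 + 3 = 22.5.
Round up.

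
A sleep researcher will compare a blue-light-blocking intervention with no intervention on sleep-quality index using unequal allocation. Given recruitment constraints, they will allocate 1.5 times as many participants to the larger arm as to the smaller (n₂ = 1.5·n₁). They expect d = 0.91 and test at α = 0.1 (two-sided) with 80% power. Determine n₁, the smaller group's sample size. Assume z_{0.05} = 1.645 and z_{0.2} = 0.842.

n₁ = 13

With allocation ratio k = n₂/n₁ = 1.5, Var(x̄₁−x̄₂) = σ²(1/n₁ + 1/(k·n₁)) = σ²·(k+1)/(k·n₁).
So n₁ = (1 + 1/k)·((z_{α/2} + z_β)/d)² = 1.667 × (2.487/0.91)².
n₁ = 1.667 × 7.47 = 12.4.
Round up: n₁ = 13, giving n₂ = ⌈1.5 × 13⌉ = ⌈19.5⌉ = 20.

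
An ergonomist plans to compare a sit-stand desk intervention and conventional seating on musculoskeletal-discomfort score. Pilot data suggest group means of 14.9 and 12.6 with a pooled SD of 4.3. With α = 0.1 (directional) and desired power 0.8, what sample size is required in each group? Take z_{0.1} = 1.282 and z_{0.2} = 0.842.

n = 32 per group

Cohen's d = |M₁ − M₂| / SD_pooled = |14.9 − 12.6| / 4.3 = 2.3 / 4.3 = 0.535.
For two independent groups with equal n: n = 2·((z_{α} + z_β) / d)².
z_{α} + z_β = 1.282 + 0.842 = 2.124.
n = 2 × (2.124 / 0.535)² = 2 × 3.970² = 2 × 15.76 = 31.5.
Round up to the next whole participant.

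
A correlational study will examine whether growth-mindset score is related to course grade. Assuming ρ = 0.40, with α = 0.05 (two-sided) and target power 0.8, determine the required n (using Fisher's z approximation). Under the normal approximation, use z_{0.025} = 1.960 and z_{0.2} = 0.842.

Fisher's z: C = ½·ln((1+r)/(1−r)) = ½·ln(2.3333) = 0.4236.
n = ((z_{α/2} + z_β)/C)² + 3.
(1.960 + 0.842) / 0.4236 = 2.802 / 0.4236 = 6.615.
n = 6.615² + 3 = 43.75 + 3 = 46.8.
Round up.

n = 47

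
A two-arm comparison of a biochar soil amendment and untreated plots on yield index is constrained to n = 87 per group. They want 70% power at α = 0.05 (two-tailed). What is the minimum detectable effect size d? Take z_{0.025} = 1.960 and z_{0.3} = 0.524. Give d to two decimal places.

For two independent groups of n = 87 each: d_min = (z_{α/2} + z_β)·√(2/n).
z-sum = 1.960 + 0.524 = 2.484.
d_min = 2.484 × √(2/87) = 2.484 × 0.1516 = 0.377.

d_min ≈ 0.38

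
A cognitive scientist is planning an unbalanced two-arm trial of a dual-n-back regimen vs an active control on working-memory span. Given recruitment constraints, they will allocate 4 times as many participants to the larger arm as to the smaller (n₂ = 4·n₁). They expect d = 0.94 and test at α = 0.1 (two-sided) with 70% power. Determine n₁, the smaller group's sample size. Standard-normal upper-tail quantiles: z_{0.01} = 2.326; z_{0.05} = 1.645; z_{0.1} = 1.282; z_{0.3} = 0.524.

n₁ = 7

With allocation ratio k = n₂/n₁ = 4, Var(x̄₁−x̄₂) = σ²(1/n₁ + 1/(k·n₁)) = σ²·(k+1)/(k·n₁).
So n₁ = (1 + 1/k)·((z_{α/2} + z_β)/d)² = 1.250 × (2.169/0.94)².
n₁ = 1.250 × 5.32 = 6.7.
Round up: n₁ = 7, giving n₂ = 4 × 7 = 28.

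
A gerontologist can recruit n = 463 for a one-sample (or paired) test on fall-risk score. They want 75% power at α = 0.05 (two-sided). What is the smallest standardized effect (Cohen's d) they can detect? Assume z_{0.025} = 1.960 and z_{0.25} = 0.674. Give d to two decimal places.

For a single sample (or paired design) of n = 463: d_min = (z_{α/2} + z_β)/√n.
z-sum = 1.960 + 0.674 = 2.634.
d_min = 2.634 / √463 = 2.634 / 21.517 = 0.122.

d_min ≈ 0.12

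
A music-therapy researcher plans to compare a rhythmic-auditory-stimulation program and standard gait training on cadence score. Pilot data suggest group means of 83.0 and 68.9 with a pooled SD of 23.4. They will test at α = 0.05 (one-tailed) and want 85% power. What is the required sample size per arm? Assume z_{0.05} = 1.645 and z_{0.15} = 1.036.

n = 40 per group

Cohen's d = |M₁ − M₂| / SD_pooled = |83.0 − 68.9| / 23.4 = 14.1 / 23.4 = 0.603.
For two independent groups with equal n: n = 2·((z_{α} + z_β) / d)².
z_{α} + z_β = 1.645 + 1.036 = 2.681.
n = 2 × (2.681 / 0.603)² = 2 × 4.446² = 2 × 19.77 = 39.5.
Round up to the next whole participant.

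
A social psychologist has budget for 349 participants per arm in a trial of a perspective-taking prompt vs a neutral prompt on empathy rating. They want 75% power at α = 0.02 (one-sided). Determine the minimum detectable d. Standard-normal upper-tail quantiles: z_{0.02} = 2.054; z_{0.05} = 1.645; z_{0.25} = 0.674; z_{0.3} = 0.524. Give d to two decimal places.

For two independent groups of n = 349 each: d_min = (z_{α} + z_β)·√(2/n).
z-sum = 2.054 + 0.674 = 2.728.
d_min = 2.728 × √(2/349) = 2.728 × 0.0757 = 0.207.

d_min ≈ 0.21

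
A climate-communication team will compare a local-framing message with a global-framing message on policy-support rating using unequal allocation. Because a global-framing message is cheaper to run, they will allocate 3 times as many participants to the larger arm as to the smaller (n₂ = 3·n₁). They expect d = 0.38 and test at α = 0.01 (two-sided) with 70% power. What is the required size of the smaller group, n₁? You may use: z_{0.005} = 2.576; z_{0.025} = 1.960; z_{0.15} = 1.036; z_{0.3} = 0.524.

n₁ = 89

With allocation ratio k = n₂/n₁ = 3, Var(x̄₁−x̄₂) = σ²(1/n₁ + 1/(k·n₁)) = σ²·(k+1)/(k·n₁).
So n₁ = (1 + 1/k)·((z_{α/2} + z_β)/d)² = 1.333 × (3.100/0.38)².
n₁ = 1.333 × 66.55 = 88.7.
Round up: n₁ = 89, giving n₂ = 3 × 89 = 267.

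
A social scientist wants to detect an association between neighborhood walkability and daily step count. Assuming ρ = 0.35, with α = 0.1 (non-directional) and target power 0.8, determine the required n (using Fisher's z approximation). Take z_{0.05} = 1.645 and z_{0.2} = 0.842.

n = 50

Fisher's z: C = ½·ln((1+r)/(1−r)) = ½·ln(2.0769) = 0.3654.
n = ((z_{α/2} + z_β)/C)² + 3.
(1.645 + 0.842) / 0.3654 = 2.487 / 0.3654 = 6.806.
n = 6.806² + 3 = 46.32 + 3 = 49.3.
Round up.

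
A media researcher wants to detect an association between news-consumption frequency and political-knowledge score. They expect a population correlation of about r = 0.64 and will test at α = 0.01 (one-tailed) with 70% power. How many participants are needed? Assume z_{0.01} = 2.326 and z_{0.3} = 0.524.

n = 18

Fisher's z: C = ½·ln((1+r)/(1−r)) = ½·ln(4.5556) = 0.7582.
n = ((z_{α} + z_β)/C)² + 3.
(2.326 + 0.524) / 0.7582 = 2.850 / 0.7582 = 3.759.
n = 3.759² + 3 = 14.13 + 3 = 17.1.
Round up.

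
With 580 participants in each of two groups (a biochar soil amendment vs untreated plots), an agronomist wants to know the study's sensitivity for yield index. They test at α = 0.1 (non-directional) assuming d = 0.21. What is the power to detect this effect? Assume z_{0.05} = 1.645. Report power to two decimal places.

power ≈ 0.97

For two equal groups, power = Φ(d·√(n/2) − z_{α/2}).
d·√(n/2) = 0.21 × √(580/2) = 0.21 × 17.029 = 3.576.
z_β = 3.576 − 1.645 = 1.931.
Power = Φ(1.931) = 0.973.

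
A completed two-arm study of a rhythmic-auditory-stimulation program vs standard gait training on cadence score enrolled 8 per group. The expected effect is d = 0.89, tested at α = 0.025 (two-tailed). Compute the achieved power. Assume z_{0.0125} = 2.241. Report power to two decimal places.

power ≈ 0.32

For two equal groups, power = Φ(d·√(n/2) − z_{α/2}).
d·√(n/2) = 0.89 × √(8/2) = 0.89 × 2.000 = 1.780.
z_β = 1.780 − 2.241 = -0.461.
Power = Φ(-0.461) = 0.322.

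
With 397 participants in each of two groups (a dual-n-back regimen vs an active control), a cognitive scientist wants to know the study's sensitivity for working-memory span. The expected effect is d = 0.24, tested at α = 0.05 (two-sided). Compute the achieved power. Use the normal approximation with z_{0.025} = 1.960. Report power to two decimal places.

power ≈ 0.92

For two equal groups, power = Φ(d·√(n/2) − z_{α/2}).
d·√(n/2) = 0.24 × √(397/2) = 0.24 × 14.089 = 3.381.
z_β = 3.381 − 1.960 = 1.421.
Power = Φ(1.421) = 0.922.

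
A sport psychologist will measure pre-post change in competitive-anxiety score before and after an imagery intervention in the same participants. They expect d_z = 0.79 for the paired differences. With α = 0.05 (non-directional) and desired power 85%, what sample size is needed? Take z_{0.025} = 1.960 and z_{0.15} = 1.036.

n = 15 pairs

For a paired (one-sample on differences) test: n = ((z_{α/2} + z_β) / d)².
z_{α/2} + z_β = 1.960 + 1.036 = 2.996.
n = (2.996 / 0.79)² = 3.792² = 14.38.
Round up.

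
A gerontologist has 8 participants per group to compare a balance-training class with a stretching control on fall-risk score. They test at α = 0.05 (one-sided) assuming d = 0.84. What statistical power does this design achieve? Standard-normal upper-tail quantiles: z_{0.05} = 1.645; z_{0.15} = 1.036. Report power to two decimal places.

For two equal groups, power = Φ(d·√(n/2) − z_{α}).
d·√(n/2) = 0.84 × √(8/2) = 0.84 × 2.000 = 1.680.
z_β = 1.680 − 1.645 = 0.035.
Power = Φ(0.035) = 0.514.

power ≈ 0.51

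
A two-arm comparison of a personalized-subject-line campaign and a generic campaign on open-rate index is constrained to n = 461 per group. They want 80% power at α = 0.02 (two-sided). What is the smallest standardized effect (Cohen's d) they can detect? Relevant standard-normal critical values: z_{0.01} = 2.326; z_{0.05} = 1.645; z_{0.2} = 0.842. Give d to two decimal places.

d_min ≈ 0.21

For two independent groups of n = 461 each: d_min = (z_{α/2} + z_β)·√(2/n).
z-sum = 2.326 + 0.842 = 3.168.
d_min = 3.168 × √(2/461) = 3.168 × 0.0659 = 0.209.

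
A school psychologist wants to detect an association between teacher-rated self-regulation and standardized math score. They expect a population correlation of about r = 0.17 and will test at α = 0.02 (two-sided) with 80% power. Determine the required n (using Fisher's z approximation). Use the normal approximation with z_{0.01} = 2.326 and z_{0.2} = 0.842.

Fisher's z: C = ½·ln((1+r)/(1−r)) = ½·ln(1.4096) = 0.1717.
n = ((z_{α/2} + z_β)/C)² + 3.
(2.326 + 0.842) / 0.1717 = 3.168 / 0.1717 = 18.451.
n = 18.451² + 3 = 340.43 + 3 = 343.4.
Round up.

n = 344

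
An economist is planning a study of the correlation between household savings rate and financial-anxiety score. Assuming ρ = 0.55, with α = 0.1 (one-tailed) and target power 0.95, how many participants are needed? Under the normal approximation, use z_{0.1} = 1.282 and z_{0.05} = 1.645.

Fisher's z: C = ½·ln((1+r)/(1−r)) = ½·ln(3.4444) = 0.6184.
n = ((z_{α} + z_β)/C)² + 3.
(1.282 + 1.645) / 0.6184 = 2.927 / 0.6184 = 4.733.
n = 4.733² + 3 = 22.40 + 3 = 25.4.
Round up.

n = 26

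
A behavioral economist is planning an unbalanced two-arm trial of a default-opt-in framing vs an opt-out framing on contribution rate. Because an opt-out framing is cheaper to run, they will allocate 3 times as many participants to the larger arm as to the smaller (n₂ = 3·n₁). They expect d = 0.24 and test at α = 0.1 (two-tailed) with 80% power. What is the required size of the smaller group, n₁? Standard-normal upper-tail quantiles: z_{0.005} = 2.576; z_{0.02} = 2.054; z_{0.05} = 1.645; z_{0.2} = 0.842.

With allocation ratio k = n₂/n₁ = 3, Var(x̄₁−x̄₂) = σ²(1/n₁ + 1/(k·n₁)) = σ²·(k+1)/(k·n₁).
So n₁ = (1 + 1/k)·((z_{α/2} + z_β)/d)² = 1.333 × (2.487/0.24)².
n₁ = 1.333 × 107.38 = 143.2.
Round up: n₁ = 144, giving n₂ = 3 × 144 = 432.

n₁ = 144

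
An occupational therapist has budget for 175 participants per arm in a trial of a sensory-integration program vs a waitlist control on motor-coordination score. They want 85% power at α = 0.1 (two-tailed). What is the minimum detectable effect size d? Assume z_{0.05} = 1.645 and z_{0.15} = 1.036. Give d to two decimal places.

For two independent groups of n = 175 each: d_min = (z_{α/2} + z_β)·√(2/n).
z-sum = 1.645 + 1.036 = 2.681.
d_min = 2.681 × √(2/175) = 2.681 × 0.1069 = 0.287.

d_min ≈ 0.29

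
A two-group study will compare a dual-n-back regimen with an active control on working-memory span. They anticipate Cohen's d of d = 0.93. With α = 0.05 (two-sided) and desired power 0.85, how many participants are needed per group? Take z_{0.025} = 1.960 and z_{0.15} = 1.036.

For two independent groups with equal n: n = 2·((z_{α/2} + z_β) / d)².
z_{α/2} + z_β = 1.960 + 1.036 = 2.996.
n = 2 × (2.996 / 0.93)² = 2 × 3.222² = 2 × 10.38 = 20.8.
Round up to the next whole participant.

n = 21 per group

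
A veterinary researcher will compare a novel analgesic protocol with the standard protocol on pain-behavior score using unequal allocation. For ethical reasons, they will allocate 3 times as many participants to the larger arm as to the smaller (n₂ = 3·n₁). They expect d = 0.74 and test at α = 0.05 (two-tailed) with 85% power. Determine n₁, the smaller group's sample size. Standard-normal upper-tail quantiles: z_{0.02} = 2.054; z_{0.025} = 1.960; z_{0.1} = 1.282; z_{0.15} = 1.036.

n₁ = 22

With allocation ratio k = n₂/n₁ = 3, Var(x̄₁−x̄₂) = σ²(1/n₁ + 1/(k·n₁)) = σ²·(k+1)/(k·n₁).
So n₁ = (1 + 1/k)·((z_{α/2} + z_β)/d)² = 1.333 × (2.996/0.74)².
n₁ = 1.333 × 16.39 = 21.9.
Round up: n₁ = 22, giving n₂ = 3 × 22 = 66.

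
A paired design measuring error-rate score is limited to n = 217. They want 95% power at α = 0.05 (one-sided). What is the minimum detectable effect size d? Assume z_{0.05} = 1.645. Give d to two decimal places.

For a single sample (or paired design) of n = 217: d_min = (z_{α} + z_β)/√n.
z-sum = 1.645 + 1.645 = 3.290.
d_min = 3.290 / √217 = 3.290 / 14.731 = 0.223.

d_min ≈ 0.22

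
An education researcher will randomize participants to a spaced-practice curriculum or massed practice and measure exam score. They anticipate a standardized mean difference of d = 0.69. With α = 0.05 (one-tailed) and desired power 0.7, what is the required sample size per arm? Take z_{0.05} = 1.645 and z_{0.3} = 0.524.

n = 20 per group

For two independent groups with equal n: n = 2·((z_{α} + z_β) / d)².
z_{α} + z_β = 1.645 + 0.524 = 2.169.
n = 2 × (2.169 / 0.69)² = 2 × 3.143² = 2 × 9.88 = 19.8.
Round up to the next whole participant.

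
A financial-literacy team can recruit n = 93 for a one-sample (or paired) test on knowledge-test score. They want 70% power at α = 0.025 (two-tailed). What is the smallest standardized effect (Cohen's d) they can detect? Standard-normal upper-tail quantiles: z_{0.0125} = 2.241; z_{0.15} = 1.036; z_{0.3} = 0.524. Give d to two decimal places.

For a single sample (or paired design) of n = 93: d_min = (z_{α/2} + z_β)/√n.
z-sum = 2.241 + 0.524 = 2.765.
d_min = 2.765 / √93 = 2.765 / 9.644 = 0.287.

d_min ≈ 0.29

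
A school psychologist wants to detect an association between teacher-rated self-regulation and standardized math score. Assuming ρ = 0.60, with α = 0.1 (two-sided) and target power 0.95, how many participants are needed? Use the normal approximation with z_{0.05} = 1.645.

n = 26

Fisher's z: C = ½·ln((1+r)/(1−r)) = ½·ln(4.0000) = 0.6931.
n = ((z_{α/2} + z_β)/C)² + 3.
(1.645 + 1.645) / 0.6931 = 3.290 / 0.6931 = 4.747.
n = 4.747² + 3 = 22.53 + 3 = 25.5.
Round up.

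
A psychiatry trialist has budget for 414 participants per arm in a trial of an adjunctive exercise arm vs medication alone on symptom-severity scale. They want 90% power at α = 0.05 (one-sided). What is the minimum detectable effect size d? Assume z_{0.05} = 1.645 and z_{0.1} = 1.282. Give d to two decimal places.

d_min ≈ 0.20

For two independent groups of n = 414 each: d_min = (z_{α} + z_β)·√(2/n).
z-sum = 1.645 + 1.282 = 2.927.
d_min = 2.927 × √(2/414) = 2.927 × 0.0695 = 0.203.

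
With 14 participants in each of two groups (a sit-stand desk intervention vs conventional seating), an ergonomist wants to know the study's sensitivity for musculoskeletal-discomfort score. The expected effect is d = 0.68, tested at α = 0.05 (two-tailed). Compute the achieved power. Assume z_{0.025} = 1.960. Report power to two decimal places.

For two equal groups, power = Φ(d·√(n/2) − z_{α/2}).
d·√(n/2) = 0.68 × √(14/2) = 0.68 × 2.646 = 1.799.
z_β = 1.799 − 1.960 = -0.161.
Power = Φ(-0.161) = 0.436.

power ≈ 0.44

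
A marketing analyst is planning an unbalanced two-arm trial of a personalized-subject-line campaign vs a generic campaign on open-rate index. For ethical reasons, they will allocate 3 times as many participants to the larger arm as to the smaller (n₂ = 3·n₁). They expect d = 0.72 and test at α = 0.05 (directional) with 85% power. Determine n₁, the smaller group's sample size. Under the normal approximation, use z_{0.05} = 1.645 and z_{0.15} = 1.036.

With allocation ratio k = n₂/n₁ = 3, Var(x̄₁−x̄₂) = σ²(1/n₁ + 1/(k·n₁)) = σ²·(k+1)/(k·n₁).
So n₁ = (1 + 1/k)·((z_{α} + z_β)/d)² = 1.333 × (2.681/0.72)².
n₁ = 1.333 × 13.87 = 18.5.
Round up: n₁ = 19, giving n₂ = 3 × 19 = 57.

n₁ = 19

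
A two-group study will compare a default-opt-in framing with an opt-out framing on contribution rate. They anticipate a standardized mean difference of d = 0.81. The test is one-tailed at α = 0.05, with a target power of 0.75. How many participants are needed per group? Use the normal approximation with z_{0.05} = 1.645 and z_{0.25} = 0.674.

n = 17 per group

For two independent groups with equal n: n = 2·((z_{α} + z_β) / d)².
z_{α} + z_β = 1.645 + 0.674 = 2.319.
n = 2 × (2.319 / 0.81)² = 2 × 2.863² = 2 × 8.20 = 16.4.
Round up to the next whole participant.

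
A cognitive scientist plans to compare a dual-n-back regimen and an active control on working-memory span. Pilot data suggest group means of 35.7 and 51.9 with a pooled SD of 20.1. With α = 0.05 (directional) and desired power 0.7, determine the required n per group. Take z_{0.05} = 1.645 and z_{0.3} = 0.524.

n = 15 per group

Cohen's d = |M₁ − M₂| / SD_pooled = |35.7 − 51.9| / 20.1 = 16.2 / 20.1 = 0.806.
For two independent groups with equal n: n = 2·((z_{α} + z_β) / d)².
z_{α} + z_β = 1.645 + 0.524 = 2.169.
n = 2 × (2.169 / 0.806)² = 2 × 2.691² = 2 × 7.24 = 14.5.
Round up to the next whole participant.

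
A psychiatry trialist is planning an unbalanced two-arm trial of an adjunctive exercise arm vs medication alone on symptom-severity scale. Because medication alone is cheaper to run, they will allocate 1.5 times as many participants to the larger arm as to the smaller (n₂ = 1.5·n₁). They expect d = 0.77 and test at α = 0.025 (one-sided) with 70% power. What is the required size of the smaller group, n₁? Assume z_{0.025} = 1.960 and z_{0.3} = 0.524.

With allocation ratio k = n₂/n₁ = 1.5, Var(x̄₁−x̄₂) = σ²(1/n₁ + 1/(k·n₁)) = σ²·(k+1)/(k·n₁).
So n₁ = (1 + 1/k)·((z_{α} + z_β)/d)² = 1.667 × (2.484/0.77)².
n₁ = 1.667 × 10.41 = 17.3.
Round up: n₁ = 18, giving n₂ = 1.5 × 18 = 27.

n₁ = 18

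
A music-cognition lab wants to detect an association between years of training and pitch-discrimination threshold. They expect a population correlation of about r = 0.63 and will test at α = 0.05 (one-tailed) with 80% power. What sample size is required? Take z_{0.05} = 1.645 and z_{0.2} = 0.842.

n = 15

Fisher's z: C = ½·ln((1+r)/(1−r)) = ½·ln(4.4054) = 0.7414.
n = ((z_{α} + z_β)/C)² + 3.
(1.645 + 0.842) / 0.7414 = 2.487 / 0.7414 = 3.354.
n = 3.354² + 3 = 11.25 + 3 = 14.3.
Round up.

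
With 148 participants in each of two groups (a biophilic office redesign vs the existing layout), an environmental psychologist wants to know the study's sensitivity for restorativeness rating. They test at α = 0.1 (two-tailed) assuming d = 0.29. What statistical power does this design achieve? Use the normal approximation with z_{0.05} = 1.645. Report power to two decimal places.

For two equal groups, power = Φ(d·√(n/2) − z_{α/2}).
d·√(n/2) = 0.29 × √(148/2) = 0.29 × 8.602 = 2.495.
z_β = 2.495 − 1.645 = 0.850.
Power = Φ(0.850) = 0.802.

power ≈ 0.80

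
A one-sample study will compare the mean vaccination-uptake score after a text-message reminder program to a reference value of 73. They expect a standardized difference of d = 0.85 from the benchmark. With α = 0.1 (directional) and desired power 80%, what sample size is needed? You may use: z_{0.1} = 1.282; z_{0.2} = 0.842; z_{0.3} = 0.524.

For a one-sample test: n = ((z_{α} + z_β) / d)².
z_{α} + z_β = 1.282 + 0.842 = 2.124.
n = (2.124 / 0.85)² = 2.499² = 6.24.
Round up.

n = 7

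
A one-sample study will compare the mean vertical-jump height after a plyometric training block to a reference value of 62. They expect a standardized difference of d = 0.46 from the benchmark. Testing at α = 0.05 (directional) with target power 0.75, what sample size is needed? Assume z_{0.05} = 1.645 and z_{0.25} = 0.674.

For a one-sample test: n = ((z_{α} + z_β) / d)².
z_{α} + z_β = 1.645 + 0.674 = 2.319.
n = (2.319 / 0.46)² = 5.041² = 25.41.
Round up.

n = 26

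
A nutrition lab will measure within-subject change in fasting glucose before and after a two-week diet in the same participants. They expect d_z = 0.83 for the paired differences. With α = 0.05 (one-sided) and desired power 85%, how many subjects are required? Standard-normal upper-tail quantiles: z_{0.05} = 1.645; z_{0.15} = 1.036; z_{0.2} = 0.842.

For a paired (one-sample on differences) test: n = ((z_{α} + z_β) / d)².
z_{α} + z_β = 1.645 + 1.036 = 2.681.
n = (2.681 / 0.83)² = 3.230² = 10.43.
Round up.

n = 11 pairs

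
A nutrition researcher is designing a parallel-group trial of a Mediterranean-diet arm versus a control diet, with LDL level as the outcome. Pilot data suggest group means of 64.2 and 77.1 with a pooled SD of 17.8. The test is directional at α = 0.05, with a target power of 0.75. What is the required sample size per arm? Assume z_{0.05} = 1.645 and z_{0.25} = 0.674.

n = 21 per group

Cohen's d = |M₁ − M₂| / SD_pooled = |64.2 − 77.1| / 17.8 = 12.9 / 17.8 = 0.725.
For two independent groups with equal n: n = 2·((z_{α} + z_β) / d)².
z_{α} + z_β = 1.645 + 0.674 = 2.319.
n = 2 × (2.319 / 0.725)² = 2 × 3.199² = 2 × 10.23 = 20.5.
Round up to the next whole participant.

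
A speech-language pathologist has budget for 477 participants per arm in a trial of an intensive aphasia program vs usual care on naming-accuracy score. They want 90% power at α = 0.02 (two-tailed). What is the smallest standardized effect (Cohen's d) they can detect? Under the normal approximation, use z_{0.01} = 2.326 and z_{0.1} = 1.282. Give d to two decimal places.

d_min ≈ 0.23

For two independent groups of n = 477 each: d_min = (z_{α/2} + z_β)·√(2/n).
z-sum = 2.326 + 1.282 = 3.608.
d_min = 3.608 × √(2/477) = 3.608 × 0.0648 = 0.234.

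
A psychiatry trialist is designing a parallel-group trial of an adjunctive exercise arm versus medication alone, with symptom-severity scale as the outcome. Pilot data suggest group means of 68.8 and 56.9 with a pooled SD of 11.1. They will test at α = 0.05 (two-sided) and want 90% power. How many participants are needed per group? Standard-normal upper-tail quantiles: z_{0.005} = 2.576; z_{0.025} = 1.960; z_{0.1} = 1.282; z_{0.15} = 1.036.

Cohen's d = |M₁ − M₂| / SD_pooled = |68.8 − 56.9| / 11.1 = 11.9 / 11.1 = 1.072.
For two independent groups with equal n: n = 2·((z_{α/2} + z_β) / d)².
z_{α/2} + z_β = 1.960 + 1.282 = 3.242.
n = 2 × (3.242 / 1.072)² = 2 × 3.024² = 2 × 9.15 = 18.3.
Round up to the next whole participant.

n = 19 per group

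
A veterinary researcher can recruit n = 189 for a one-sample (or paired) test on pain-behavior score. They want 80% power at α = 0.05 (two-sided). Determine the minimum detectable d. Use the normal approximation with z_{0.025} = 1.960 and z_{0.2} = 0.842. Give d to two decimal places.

For a single sample (or paired design) of n = 189: d_min = (z_{α/2} + z_β)/√n.
z-sum = 1.960 + 0.842 = 2.802.
d_min = 2.802 / √189 = 2.802 / 13.748 = 0.204.

d_min ≈ 0.20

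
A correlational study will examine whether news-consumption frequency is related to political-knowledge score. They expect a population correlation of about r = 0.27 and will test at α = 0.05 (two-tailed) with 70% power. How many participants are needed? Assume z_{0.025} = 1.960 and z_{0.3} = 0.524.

Fisher's z: C = ½·ln((1+r)/(1−r)) = ½·ln(1.7397) = 0.2769.
n = ((z_{α/2} + z_β)/C)² + 3.
(1.960 + 0.524) / 0.2769 = 2.484 / 0.2769 = 8.971.
n = 8.971² + 3 = 80.47 + 3 = 83.5.
Round up.

n = 84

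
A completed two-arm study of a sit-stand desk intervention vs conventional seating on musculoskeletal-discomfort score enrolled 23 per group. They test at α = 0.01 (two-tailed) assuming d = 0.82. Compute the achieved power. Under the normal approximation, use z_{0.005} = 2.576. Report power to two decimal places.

power ≈ 0.58

For two equal groups, power = Φ(d·√(n/2) − z_{α/2}).
d·√(n/2) = 0.82 × √(23/2) = 0.82 × 3.391 = 2.781.
z_β = 2.781 − 2.576 = 0.205.
Power = Φ(0.205) = 0.581.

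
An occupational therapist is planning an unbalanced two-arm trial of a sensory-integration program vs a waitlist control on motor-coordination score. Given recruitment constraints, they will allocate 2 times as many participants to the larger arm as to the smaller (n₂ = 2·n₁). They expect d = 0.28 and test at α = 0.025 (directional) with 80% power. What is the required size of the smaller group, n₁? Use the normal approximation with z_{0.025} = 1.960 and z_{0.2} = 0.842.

n₁ = 151

With allocation ratio k = n₂/n₁ = 2, Var(x̄₁−x̄₂) = σ²(1/n₁ + 1/(k·n₁)) = σ²·(k+1)/(k·n₁).
So n₁ = (1 + 1/k)·((z_{α} + z_β)/d)² = 1.500 × (2.802/0.28)².
n₁ = 1.500 × 100.14 = 150.2.
Round up: n₁ = 151, giving n₂ = 2 × 151 = 302.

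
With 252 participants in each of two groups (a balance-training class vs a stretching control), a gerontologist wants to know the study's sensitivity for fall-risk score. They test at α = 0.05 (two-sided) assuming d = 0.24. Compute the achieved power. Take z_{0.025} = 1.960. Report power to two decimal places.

power ≈ 0.77

For two equal groups, power = Φ(d·√(n/2) − z_{α/2}).
d·√(n/2) = 0.24 × √(252/2) = 0.24 × 11.225 = 2.694.
z_β = 2.694 − 1.960 = 0.734.
Power = Φ(0.734) = 0.769.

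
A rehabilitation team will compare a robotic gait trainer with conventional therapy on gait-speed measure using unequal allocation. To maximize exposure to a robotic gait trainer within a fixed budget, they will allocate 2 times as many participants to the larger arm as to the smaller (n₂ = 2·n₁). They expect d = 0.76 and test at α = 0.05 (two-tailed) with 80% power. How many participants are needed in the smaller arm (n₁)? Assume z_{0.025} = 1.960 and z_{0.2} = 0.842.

n₁ = 21

With allocation ratio k = n₂/n₁ = 2, Var(x̄₁−x̄₂) = σ²(1/n₁ + 1/(k·n₁)) = σ²·(k+1)/(k·n₁).
So n₁ = (1 + 1/k)·((z_{α/2} + z_β)/d)² = 1.500 × (2.802/0.76)².
n₁ = 1.500 × 13.59 = 20.4.
Round up: n₁ = 21, giving n₂ = 2 × 21 = 42.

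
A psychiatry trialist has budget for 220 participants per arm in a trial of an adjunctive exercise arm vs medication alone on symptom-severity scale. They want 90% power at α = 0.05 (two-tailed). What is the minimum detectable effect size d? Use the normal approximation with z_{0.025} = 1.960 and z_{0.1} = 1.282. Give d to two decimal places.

For two independent groups of n = 220 each: d_min = (z_{α/2} + z_β)·√(2/n).
z-sum = 1.960 + 1.282 = 3.242.
d_min = 3.242 × √(2/220) = 3.242 × 0.0953 = 0.309.

d_min ≈ 0.31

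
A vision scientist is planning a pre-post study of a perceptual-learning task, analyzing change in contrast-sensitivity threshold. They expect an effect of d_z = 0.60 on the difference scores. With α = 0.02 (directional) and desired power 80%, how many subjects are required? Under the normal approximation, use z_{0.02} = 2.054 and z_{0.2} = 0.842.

n = 24 pairs

For a paired (one-sample on differences) test: n = ((z_{α} + z_β) / d)².
z_{α} + z_β = 2.054 + 0.842 = 2.896.
n = (2.896 / 0.60)² = 4.827² = 23.30.
Round up.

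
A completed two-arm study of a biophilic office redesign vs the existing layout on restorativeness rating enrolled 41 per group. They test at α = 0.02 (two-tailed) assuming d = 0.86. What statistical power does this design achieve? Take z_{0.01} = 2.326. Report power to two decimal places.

For two equal groups, power = Φ(d·√(n/2) − z_{α/2}).
d·√(n/2) = 0.86 × √(41/2) = 0.86 × 4.528 = 3.894.
z_β = 3.894 − 2.326 = 1.568.
Power = Φ(1.568) = 0.942.

power ≈ 0.94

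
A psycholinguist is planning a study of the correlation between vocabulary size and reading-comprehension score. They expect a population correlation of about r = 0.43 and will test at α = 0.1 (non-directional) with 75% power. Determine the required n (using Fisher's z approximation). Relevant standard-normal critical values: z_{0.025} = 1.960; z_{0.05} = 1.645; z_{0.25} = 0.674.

n = 29

Fisher's z: C = ½·ln((1+r)/(1−r)) = ½·ln(2.5088) = 0.4599.
n = ((z_{α/2} + z_β)/C)² + 3.
(1.645 + 0.674) / 0.4599 = 2.319 / 0.4599 = 5.042.
n = 5.042² + 3 = 25.43 + 3 = 28.4.
Round up.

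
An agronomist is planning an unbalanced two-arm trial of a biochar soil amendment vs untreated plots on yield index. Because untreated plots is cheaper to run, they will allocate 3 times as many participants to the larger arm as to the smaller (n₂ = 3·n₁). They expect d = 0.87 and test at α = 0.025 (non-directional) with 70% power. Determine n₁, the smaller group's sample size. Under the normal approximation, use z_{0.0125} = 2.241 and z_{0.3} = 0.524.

With allocation ratio k = n₂/n₁ = 3, Var(x̄₁−x̄₂) = σ²(1/n₁ + 1/(k·n₁)) = σ²·(k+1)/(k·n₁).
So n₁ = (1 + 1/k)·((z_{α/2} + z_β)/d)² = 1.333 × (2.765/0.87)².
n₁ = 1.333 × 10.10 = 13.5.
Round up: n₁ = 14, giving n₂ = 3 × 14 = 42.

n₁ = 14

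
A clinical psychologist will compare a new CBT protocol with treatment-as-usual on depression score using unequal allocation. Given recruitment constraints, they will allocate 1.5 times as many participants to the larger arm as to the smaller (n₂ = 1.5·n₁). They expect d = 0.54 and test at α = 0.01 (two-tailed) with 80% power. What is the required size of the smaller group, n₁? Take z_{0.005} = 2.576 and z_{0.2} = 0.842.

With allocation ratio k = n₂/n₁ = 1.5, Var(x̄₁−x̄₂) = σ²(1/n₁ + 1/(k·n₁)) = σ²·(k+1)/(k·n₁).
So n₁ = (1 + 1/k)·((z_{α/2} + z_β)/d)² = 1.667 × (3.418/0.54)².
n₁ = 1.667 × 40.06 = 66.8.
Round up: n₁ = 67, giving n₂ = ⌈1.5 × 67⌉ = ⌈100.5⌉ = 101.

n₁ = 67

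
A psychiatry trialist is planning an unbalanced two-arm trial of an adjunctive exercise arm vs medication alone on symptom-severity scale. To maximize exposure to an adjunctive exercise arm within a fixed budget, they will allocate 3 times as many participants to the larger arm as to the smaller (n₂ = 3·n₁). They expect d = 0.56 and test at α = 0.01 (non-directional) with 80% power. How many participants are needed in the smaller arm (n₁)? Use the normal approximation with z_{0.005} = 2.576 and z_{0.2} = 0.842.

With allocation ratio k = n₂/n₁ = 3, Var(x̄₁−x̄₂) = σ²(1/n₁ + 1/(k·n₁)) = σ²·(k+1)/(k·n₁).
So n₁ = (1 + 1/k)·((z_{α/2} + z_β)/d)² = 1.333 × (3.418/0.56)².
n₁ = 1.333 × 37.25 = 49.7.
Round up: n₁ = 50, giving n₂ = 3 × 50 = 150.

n₁ = 50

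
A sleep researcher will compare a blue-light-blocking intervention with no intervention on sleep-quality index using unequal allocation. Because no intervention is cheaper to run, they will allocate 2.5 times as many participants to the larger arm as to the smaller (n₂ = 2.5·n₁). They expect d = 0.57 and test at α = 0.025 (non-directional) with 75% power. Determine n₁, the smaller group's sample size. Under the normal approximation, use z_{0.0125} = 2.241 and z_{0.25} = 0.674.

With allocation ratio k = n₂/n₁ = 2.5, Var(x̄₁−x̄₂) = σ²(1/n₁ + 1/(k·n₁)) = σ²·(k+1)/(k·n₁).
So n₁ = (1 + 1/k)·((z_{α/2} + z_β)/d)² = 1.400 × (2.915/0.57)².
n₁ = 1.400 × 26.15 = 36.6.
Round up: n₁ = 37, giving n₂ = ⌈2.5 × 37⌉ = ⌈92.5⌉ = 93.

n₁ = 37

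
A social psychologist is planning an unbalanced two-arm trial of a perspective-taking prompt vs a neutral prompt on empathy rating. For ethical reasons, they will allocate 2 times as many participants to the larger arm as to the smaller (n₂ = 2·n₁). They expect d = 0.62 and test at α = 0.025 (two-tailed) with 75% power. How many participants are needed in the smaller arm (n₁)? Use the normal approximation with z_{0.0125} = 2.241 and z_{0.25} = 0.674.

With allocation ratio k = n₂/n₁ = 2, Var(x̄₁−x̄₂) = σ²(1/n₁ + 1/(k·n₁)) = σ²·(k+1)/(k·n₁).
So n₁ = (1 + 1/k)·((z_{α/2} + z_β)/d)² = 1.500 × (2.915/0.62)².
n₁ = 1.500 × 22.11 = 33.2.
Round up: n₁ = 34, giving n₂ = 2 × 34 = 68.

n₁ = 34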